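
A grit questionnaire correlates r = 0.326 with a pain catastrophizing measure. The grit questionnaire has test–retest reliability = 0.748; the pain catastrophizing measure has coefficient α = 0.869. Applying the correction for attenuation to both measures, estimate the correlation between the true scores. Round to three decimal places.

r_true = r_obs / √(r_xx · r_yy) = 0.326 / √(0.748 × 0.869) = 0.326 / √0.650012 = 0.326 / 0.8062 ≈ 0.404.

0.404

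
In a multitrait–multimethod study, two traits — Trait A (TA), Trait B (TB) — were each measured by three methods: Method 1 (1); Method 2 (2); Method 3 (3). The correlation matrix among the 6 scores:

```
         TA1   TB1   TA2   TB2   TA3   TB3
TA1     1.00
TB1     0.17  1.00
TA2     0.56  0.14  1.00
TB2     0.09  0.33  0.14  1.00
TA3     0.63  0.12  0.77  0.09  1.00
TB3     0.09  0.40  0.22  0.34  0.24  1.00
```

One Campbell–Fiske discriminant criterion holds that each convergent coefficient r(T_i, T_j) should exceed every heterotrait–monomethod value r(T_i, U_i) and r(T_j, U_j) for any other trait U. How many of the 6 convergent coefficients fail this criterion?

0

Each convergent coefficient versus the relevant comparison correlations:
TA (methods 1·2): 0.56 vs {0.17, 0.14} → pass.
TA (methods 1·3): 0.63 vs {0.17, 0.24} → pass.
TA (methods 2·3): 0.77 vs {0.14, 0.24} → pass.
TB (methods 1·2): 0.33 vs {0.17, 0.14} → pass.
TB (methods 1·3): 0.40 vs {0.17, 0.24} → pass.
TB (methods 2·3): 0.34 vs {0.14, 0.24} → pass.
0 of 6 fail.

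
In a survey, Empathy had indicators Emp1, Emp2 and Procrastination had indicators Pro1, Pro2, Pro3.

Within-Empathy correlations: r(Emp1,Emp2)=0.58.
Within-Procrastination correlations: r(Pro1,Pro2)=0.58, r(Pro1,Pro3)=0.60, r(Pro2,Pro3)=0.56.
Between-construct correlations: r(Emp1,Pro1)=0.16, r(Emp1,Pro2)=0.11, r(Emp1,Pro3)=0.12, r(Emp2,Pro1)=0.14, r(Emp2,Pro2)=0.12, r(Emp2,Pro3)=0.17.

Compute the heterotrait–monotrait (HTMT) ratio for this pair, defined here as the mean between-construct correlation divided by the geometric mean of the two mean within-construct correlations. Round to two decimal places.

Between-construct mean = 0.82/6 = 0.1367.
Mean within-Emp = 0.58/1 = 0.5800; mean within-Pro = 1.74/3 = 0.5800.
Geometric mean = √(0.5800 × 0.5800) = 0.5800.
HTMT = 0.1367 / 0.5800 = 0.24.

0.24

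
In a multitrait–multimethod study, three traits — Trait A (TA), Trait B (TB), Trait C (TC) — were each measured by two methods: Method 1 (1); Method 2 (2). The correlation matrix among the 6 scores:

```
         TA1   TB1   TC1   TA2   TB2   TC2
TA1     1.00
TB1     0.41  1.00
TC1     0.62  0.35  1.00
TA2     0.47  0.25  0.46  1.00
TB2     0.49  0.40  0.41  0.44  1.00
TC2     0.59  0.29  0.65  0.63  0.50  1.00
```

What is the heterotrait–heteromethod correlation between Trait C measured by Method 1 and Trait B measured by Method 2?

0.41

Different traits and methods: r(TC1, TB2) = 0.41.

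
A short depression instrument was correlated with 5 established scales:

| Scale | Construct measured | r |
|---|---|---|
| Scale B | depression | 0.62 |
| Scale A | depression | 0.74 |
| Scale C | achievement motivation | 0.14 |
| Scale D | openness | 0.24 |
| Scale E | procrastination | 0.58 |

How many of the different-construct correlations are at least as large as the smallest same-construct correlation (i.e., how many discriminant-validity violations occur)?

Convergent (same construct = depression): Scale B, Scale A.
Smallest convergent = 0.62. Discriminant values: 0.14, 0.24, 0.58; count ≥ 0.62 → 0.

0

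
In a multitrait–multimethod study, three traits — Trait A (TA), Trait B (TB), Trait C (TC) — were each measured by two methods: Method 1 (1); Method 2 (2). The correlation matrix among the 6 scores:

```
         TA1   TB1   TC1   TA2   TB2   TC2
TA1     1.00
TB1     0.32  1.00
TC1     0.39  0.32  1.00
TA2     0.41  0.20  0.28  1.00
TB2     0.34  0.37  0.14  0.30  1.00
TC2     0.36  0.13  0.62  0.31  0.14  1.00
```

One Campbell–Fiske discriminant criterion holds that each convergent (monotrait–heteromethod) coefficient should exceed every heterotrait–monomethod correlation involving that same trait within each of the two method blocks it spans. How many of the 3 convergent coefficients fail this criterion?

0

Each convergent coefficient versus the relevant comparison correlations:
TA (methods 1·2): 0.41 vs {0.32, 0.30, 0.39, 0.31} → pass.
TB (methods 1·2): 0.37 vs {0.32, 0.30, 0.32, 0.14} → pass.
TC (methods 1·2): 0.62 vs {0.39, 0.31, 0.32, 0.14} → pass.
0 of 3 fail.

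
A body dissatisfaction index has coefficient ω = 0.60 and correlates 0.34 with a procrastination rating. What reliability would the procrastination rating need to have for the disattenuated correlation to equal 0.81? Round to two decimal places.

r_true = r_obs / √(r_xx · r_yy) ⇒ 0.81 = 0.34 / √(0.60 · r_yy).
√(0.60 · r_yy) = 0.34 / 0.81 = 0.4198; 0.60 · r_yy = 0.1762; r_yy = 0.1762 / 0.60 ≈ 0.29.

0.29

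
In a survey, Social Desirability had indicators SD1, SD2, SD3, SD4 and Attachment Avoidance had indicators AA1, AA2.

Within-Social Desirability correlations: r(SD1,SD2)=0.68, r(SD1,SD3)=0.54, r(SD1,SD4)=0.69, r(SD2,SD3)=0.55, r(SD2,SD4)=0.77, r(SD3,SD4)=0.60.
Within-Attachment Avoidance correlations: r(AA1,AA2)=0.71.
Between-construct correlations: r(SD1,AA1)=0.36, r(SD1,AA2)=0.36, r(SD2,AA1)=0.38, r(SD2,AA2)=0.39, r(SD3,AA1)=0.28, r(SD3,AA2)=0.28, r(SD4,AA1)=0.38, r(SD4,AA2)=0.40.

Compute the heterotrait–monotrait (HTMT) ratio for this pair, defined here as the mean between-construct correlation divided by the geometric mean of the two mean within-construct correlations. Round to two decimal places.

Mean heterotrait r = 2.83/8 = 0.3538.
Mean within-SD = 3.83/6 = 0.6383; mean within-AA = 0.71/1 = 0.7100.
Geometric mean = √(0.6383 × 0.7100) = 0.6732.
HTMT = 0.3538 / 0.6732 = 0.53.

0.53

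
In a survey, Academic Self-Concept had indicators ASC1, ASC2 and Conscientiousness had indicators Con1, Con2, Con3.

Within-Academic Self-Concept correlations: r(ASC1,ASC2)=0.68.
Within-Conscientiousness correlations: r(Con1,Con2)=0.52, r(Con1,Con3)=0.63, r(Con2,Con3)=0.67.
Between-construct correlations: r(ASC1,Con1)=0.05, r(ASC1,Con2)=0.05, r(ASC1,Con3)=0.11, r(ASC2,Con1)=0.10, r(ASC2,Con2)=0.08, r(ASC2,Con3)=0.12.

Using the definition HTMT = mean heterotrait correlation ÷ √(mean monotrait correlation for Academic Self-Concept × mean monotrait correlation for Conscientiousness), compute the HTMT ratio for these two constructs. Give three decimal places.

0.132

Between-construct mean = 0.51/6 = 0.0850.
Mean within-ASC = 0.68/1 = 0.6800; mean within-Con = 1.82/3 = 0.6067.
Geometric mean = √(0.6800 × 0.6067) = 0.6423.
HTMT = 0.0850 / 0.6423 = 0.132.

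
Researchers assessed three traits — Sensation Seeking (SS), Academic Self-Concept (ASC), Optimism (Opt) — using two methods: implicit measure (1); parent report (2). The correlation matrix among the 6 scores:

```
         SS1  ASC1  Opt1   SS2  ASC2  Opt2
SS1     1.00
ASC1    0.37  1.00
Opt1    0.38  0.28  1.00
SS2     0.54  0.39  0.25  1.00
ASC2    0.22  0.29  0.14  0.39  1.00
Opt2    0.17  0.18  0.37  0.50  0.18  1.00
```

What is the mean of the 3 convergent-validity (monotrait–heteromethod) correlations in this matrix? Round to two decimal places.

0.40

Convergent values: 0.54, 0.29, 0.37; mean = 1.20/3 = 0.40.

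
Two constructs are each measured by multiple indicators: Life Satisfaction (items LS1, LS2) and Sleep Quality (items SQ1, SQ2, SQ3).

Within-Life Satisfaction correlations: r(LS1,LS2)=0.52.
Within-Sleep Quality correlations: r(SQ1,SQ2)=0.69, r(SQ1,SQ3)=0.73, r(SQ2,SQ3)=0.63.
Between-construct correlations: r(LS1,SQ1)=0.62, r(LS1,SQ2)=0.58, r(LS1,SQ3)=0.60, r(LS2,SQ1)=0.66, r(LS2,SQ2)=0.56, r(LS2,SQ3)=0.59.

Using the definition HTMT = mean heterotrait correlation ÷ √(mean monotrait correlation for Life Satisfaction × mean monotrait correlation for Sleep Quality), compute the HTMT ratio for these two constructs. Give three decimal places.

1.009

Between-construct mean = 3.61/6 = 0.6017.
Mean within-LS = 0.52/1 = 0.5200; mean within-SQ = 2.05/3 = 0.6833.
Geometric mean = √(0.5200 × 0.6833) = 0.5961.
HTMT = 0.6017 / 0.5961 = 1.009.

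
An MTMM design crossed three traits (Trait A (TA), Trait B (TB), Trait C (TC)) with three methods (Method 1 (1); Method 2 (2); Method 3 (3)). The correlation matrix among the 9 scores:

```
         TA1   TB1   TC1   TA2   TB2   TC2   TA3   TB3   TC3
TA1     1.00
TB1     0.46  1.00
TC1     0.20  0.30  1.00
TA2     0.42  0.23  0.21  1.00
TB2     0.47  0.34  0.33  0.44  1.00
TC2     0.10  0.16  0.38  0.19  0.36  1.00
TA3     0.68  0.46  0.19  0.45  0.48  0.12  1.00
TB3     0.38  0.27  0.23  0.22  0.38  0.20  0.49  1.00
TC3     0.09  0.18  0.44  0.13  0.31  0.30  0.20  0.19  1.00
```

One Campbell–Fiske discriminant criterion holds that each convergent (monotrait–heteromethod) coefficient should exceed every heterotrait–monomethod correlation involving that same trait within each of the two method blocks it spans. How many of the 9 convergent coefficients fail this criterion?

6

Convergent coefficients and their comparison sets:
TA (methods 1·2): 0.42 vs {0.46, 0.44, 0.20, 0.19} → fail.
TA (methods 1·3): 0.68 vs {0.46, 0.49, 0.20, 0.20} → pass.
TA (methods 2·3): 0.45 vs {0.44, 0.49, 0.19, 0.20} → fail.
TB (methods 1·2): 0.34 vs {0.46, 0.44, 0.30, 0.36} → fail.
TB (methods 1·3): 0.27 vs {0.46, 0.49, 0.30, 0.19} → fail.
TB (methods 2·3): 0.38 vs {0.44, 0.49, 0.36, 0.19} → fail.
TC (methods 1·2): 0.38 vs {0.20, 0.19, 0.30, 0.36} → pass.
TC (methods 1·3): 0.44 vs {0.20, 0.20, 0.30, 0.19} → pass.
TC (methods 2·3): 0.30 vs {0.19, 0.20, 0.36, 0.19} → fail.
6 of 9 fail.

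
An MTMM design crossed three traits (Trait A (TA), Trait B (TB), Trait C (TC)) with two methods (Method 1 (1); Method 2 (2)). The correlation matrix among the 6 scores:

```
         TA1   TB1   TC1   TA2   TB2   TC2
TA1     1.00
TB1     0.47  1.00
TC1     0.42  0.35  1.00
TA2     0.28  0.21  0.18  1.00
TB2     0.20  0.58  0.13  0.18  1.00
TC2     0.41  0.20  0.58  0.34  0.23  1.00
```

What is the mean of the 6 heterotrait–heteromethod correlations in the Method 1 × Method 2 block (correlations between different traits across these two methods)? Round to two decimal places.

HTHM values (method 1 × method 2): 0.20, 0.41, 0.21, 0.20, 0.18, 0.13; mean = 1.33/6 = 0.22.

0.22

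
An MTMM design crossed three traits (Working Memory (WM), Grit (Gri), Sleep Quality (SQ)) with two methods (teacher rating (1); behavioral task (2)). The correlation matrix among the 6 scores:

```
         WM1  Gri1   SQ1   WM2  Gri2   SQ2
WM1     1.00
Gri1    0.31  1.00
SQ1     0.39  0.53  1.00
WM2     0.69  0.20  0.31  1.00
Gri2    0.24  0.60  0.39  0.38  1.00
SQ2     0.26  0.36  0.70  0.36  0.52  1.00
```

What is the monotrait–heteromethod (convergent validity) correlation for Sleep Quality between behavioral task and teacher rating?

0.70

Same trait (SQ), different methods: r(SQ2, SQ1) = 0.70.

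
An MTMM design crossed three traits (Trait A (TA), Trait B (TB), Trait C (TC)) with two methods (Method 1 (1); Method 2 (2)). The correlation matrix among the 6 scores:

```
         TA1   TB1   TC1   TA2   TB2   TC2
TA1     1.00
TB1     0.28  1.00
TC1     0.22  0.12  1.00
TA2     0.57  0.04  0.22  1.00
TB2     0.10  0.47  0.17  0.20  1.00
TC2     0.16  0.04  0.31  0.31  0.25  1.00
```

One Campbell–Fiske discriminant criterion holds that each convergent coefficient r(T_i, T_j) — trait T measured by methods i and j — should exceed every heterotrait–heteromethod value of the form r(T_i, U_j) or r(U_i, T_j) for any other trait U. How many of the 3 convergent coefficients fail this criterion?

0

Checking each validity diagonal entry against its comparison values:
TA (methods 1·2): 0.57 vs {0.10, 0.04, 0.16, 0.22} → pass.
TB (methods 1·2): 0.47 vs {0.04, 0.10, 0.04, 0.17} → pass.
TC (methods 1·2): 0.31 vs {0.22, 0.16, 0.17, 0.04} → pass.
0 of 3 fail.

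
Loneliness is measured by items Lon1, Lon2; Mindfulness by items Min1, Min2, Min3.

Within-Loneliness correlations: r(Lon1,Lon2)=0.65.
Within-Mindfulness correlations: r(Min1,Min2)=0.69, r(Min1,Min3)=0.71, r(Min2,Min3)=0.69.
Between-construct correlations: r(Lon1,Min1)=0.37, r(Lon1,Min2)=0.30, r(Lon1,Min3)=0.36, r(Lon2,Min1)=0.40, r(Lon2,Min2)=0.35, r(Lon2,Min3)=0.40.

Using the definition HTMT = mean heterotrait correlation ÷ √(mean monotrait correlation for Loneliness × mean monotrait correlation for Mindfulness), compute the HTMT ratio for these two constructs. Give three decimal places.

Between-construct mean = 2.18/6 = 0.3633.
Mean within-Lon = 0.65/1 = 0.6500; mean within-Min = 2.09/3 = 0.6967.
Geometric mean = √(0.6500 × 0.6967) = 0.6729.
HTMT = 0.3633 / 0.6729 = 0.540.

0.540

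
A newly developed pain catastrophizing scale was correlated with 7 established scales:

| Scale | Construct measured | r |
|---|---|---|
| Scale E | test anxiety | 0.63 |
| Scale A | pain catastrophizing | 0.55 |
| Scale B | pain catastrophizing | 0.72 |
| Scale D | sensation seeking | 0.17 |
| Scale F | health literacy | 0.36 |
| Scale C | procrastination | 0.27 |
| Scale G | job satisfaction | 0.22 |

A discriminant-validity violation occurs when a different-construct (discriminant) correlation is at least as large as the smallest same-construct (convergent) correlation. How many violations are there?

1

Convergent (same construct = pain catastrophizing): Scale A, Scale B.
Smallest convergent = 0.55. Discriminant values: 0.63, 0.17, 0.36, 0.27, 0.22; count ≥ 0.55 → 1.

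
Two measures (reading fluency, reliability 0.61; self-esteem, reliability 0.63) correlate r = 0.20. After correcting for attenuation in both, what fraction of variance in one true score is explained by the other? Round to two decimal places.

0.10

Disattenuated r = 0.20 / √(0.61 × 0.63) = 0.20 / 0.6199 = 0.3226.
Shared true-score variance = 0.3226² = 0.1041 ≈ 0.10.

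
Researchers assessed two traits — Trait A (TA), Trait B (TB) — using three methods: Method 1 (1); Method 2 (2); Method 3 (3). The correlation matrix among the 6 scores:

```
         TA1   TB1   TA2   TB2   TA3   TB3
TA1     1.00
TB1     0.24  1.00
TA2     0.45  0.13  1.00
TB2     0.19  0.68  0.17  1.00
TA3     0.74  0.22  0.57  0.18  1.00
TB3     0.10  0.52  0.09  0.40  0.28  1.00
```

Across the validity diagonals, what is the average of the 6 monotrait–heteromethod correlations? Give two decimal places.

0.56

Convergent values: 0.45, 0.74, 0.57, 0.68, 0.52, 0.40; mean = 3.36/6 = 0.56.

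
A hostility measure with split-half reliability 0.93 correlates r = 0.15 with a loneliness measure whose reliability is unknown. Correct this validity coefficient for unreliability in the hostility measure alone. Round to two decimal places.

0.16

Single correction: r_c = r_obs / √r_xx = 0.15 / √0.93 = 0.15 / 0.9644 ≈ 0.16.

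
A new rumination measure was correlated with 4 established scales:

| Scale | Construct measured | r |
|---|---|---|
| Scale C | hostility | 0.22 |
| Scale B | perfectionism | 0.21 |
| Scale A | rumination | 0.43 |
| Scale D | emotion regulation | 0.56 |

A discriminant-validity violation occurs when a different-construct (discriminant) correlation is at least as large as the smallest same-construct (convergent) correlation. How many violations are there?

Convergent (same construct = rumination): Scale A.
Smallest convergent = 0.43. Discriminant values: 0.22, 0.21, 0.56; count ≥ 0.43 → 1.

1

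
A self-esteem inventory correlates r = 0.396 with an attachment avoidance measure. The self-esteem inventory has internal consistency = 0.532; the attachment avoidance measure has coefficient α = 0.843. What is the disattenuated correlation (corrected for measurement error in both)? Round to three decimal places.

0.591

r_true = r_obs / √(r_xx · r_yy) = 0.396 / √(0.532 × 0.843) = 0.396 / √0.448476 = 0.396 / 0.6697 ≈ 0.591.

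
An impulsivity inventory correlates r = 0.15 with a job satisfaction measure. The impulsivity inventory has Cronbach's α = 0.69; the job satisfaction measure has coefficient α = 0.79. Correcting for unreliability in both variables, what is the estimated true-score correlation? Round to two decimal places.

r_true = r_obs / √(r_xx · r_yy) = 0.15 / √(0.69 × 0.79) = 0.15 / √0.5451 = 0.15 / 0.7383 ≈ 0.20.

0.20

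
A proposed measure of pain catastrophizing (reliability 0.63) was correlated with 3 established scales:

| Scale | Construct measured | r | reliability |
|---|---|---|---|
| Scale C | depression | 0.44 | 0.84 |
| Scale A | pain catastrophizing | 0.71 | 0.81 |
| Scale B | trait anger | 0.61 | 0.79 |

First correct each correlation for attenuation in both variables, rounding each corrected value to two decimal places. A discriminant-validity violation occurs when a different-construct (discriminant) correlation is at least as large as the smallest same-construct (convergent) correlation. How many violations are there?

0

Disattenuated r (r / √(r_scale · r_new)):
  Scale C (disc): 0.44 / √(0.84·0.63) = 0.60
  Scale A (conv): 0.71 / √(0.81·0.63) = 0.99
  Scale B (disc): 0.61 / √(0.79·0.63) = 0.86
Smallest convergent = 0.99. Discriminant values: 0.60, 0.86; count ≥ 0.99 → 0.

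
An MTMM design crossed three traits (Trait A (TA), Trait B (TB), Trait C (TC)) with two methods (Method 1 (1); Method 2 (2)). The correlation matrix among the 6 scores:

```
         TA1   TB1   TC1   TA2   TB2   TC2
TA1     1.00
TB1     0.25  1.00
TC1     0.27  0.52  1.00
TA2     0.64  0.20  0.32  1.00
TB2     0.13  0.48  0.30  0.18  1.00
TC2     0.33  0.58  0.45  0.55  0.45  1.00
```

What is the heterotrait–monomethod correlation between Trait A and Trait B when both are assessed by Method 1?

Different traits, same method: r(TA1, TB1) = 0.25.

0.25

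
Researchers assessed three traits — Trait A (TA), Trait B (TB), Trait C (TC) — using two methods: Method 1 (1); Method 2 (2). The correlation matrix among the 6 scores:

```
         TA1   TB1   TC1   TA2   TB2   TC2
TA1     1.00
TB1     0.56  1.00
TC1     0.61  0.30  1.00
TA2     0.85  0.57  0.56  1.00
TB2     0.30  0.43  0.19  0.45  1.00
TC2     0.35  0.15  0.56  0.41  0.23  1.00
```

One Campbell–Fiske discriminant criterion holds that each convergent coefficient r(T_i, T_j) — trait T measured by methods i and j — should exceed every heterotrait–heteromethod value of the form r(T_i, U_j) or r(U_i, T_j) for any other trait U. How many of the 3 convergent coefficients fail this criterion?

Checking each validity diagonal entry against its comparison values:
TA (methods 1·2): 0.85 vs {0.30, 0.57, 0.35, 0.56} → pass.
TB (methods 1·2): 0.43 vs {0.57, 0.30, 0.15, 0.19} → fail.
TC (methods 1·2): 0.56 vs {0.56, 0.35, 0.19, 0.15} → fail.
2 of 3 fail.

2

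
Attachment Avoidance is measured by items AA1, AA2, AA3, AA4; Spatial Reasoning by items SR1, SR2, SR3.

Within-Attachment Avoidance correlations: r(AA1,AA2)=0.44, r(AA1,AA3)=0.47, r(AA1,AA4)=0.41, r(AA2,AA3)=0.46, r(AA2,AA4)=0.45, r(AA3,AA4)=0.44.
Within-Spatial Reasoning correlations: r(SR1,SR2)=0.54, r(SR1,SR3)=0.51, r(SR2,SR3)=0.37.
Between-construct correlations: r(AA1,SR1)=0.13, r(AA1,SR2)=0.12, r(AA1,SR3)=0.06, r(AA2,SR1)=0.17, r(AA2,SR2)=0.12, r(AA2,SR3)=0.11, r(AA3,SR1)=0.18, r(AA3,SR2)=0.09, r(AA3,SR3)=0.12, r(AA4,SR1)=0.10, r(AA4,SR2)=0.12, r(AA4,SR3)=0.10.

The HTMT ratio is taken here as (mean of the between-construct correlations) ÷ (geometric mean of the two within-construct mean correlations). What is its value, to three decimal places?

Mean heterotrait r = 1.42/12 = 0.1183.
Mean within-AA = 2.67/6 = 0.4450; mean within-SR = 1.42/3 = 0.4733.
Geometric mean = √(0.4450 × 0.4733) = 0.4589.
HTMT = 0.1183 / 0.4589 = 0.258.

0.258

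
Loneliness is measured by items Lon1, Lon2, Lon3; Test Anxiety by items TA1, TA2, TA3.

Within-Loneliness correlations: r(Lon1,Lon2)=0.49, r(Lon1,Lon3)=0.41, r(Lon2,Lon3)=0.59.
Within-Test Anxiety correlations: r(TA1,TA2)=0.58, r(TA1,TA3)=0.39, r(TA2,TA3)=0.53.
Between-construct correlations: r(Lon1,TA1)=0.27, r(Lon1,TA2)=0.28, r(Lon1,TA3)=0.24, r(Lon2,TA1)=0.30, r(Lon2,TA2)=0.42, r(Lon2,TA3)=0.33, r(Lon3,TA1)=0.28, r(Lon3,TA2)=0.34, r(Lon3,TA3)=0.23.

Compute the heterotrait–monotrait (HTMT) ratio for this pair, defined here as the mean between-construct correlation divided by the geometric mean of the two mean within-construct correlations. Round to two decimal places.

Mean between = 2.69/9 = 0.2989.
Mean within-Lon = 1.49/3 = 0.4967; mean within-TA = 1.50/3 = 0.5000.
Geometric mean = √(0.4967 × 0.5000) = 0.4983.
HTMT = 0.2989 / 0.4983 = 0.60.

0.60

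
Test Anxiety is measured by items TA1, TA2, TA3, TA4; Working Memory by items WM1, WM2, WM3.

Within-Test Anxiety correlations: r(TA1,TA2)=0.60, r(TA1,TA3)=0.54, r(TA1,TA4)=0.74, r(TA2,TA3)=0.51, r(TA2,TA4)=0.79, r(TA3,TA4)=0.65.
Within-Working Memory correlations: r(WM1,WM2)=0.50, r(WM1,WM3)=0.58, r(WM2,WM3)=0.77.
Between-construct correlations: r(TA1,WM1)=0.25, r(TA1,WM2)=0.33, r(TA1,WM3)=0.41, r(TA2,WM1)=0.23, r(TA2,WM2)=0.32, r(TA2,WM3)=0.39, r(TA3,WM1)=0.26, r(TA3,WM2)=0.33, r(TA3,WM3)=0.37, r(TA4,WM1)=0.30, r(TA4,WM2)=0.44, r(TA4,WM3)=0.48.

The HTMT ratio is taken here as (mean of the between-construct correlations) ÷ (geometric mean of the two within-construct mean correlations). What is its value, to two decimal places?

Mean between = 4.11/12 = 0.3425.
Mean within-TA = 3.83/6 = 0.6383; mean within-WM = 1.85/3 = 0.6167.
Geometric mean = √(0.6383 × 0.6167) = 0.6274.
HTMT = 0.3425 / 0.6274 = 0.55.

0.55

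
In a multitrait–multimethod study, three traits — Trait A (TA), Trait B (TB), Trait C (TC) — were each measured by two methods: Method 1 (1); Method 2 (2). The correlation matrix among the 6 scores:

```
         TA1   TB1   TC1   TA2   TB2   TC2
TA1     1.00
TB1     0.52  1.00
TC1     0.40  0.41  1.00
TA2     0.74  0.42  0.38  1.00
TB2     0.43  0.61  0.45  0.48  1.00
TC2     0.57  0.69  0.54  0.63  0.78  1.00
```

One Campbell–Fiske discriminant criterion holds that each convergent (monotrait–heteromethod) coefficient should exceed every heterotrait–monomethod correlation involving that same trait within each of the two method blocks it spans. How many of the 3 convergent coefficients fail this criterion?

Each convergent coefficient versus the relevant comparison correlations:
TA (methods 1·2): 0.74 vs {0.52, 0.48, 0.40, 0.63} → pass.
TB (methods 1·2): 0.61 vs {0.52, 0.48, 0.41, 0.78} → fail.
TC (methods 1·2): 0.54 vs {0.40, 0.63, 0.41, 0.78} → fail.
2 of 3 fail.

2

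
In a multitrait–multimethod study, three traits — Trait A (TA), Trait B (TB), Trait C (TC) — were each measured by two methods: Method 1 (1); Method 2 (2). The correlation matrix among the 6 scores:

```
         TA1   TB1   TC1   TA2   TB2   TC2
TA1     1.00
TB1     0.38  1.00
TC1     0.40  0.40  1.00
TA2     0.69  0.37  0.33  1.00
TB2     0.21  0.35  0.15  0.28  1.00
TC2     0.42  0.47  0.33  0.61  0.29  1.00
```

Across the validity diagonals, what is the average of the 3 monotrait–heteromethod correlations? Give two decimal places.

Convergent values: 0.69, 0.35, 0.33; mean = 1.37/3 = 0.46.

0.46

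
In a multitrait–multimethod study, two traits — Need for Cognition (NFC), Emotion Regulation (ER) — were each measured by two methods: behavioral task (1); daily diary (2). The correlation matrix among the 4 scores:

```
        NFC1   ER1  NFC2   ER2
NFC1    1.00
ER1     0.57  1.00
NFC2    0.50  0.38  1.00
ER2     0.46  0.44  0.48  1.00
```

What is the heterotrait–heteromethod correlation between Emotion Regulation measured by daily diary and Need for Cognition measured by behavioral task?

Different traits and methods: r(ER2, NFC1) = 0.46.

0.46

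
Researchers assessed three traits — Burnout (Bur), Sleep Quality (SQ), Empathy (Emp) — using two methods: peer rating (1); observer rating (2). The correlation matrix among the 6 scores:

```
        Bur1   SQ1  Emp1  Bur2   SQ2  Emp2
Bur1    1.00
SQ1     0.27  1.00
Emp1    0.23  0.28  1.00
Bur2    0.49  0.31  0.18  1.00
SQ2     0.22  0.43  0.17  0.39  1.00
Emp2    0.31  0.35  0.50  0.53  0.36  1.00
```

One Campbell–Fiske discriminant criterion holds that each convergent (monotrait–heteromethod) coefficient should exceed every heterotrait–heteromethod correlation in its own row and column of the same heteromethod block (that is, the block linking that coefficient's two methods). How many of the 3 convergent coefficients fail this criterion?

0

Convergent coefficients and their comparison sets:
Bur (methods 1·2): 0.49 vs {0.22, 0.31, 0.31, 0.18} → pass.
SQ (methods 1·2): 0.43 vs {0.31, 0.22, 0.35, 0.17} → pass.
Emp (methods 1·2): 0.50 vs {0.18, 0.31, 0.17, 0.35} → pass.
0 of 3 fail.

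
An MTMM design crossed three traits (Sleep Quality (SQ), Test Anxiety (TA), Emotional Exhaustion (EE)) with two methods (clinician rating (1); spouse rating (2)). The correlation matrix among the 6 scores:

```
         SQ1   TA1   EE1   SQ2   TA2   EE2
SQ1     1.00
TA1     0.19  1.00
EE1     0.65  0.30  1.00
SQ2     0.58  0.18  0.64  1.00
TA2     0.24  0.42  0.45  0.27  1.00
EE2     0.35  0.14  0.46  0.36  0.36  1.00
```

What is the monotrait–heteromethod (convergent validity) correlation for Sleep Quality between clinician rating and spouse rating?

0.58

Same trait (SQ), different methods: r(SQ1, SQ2) = 0.58.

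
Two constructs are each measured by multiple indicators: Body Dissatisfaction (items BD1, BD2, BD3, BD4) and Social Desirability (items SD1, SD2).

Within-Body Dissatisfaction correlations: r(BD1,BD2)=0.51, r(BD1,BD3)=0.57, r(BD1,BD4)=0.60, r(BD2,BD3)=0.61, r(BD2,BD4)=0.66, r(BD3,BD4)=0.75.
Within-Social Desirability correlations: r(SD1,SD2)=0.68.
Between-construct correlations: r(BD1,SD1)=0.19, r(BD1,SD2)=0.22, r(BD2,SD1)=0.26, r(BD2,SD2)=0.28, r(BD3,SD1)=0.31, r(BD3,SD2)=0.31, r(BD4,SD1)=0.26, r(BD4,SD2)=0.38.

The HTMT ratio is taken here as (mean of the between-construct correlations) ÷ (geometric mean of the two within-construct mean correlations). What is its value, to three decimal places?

0.427

Mean between = 2.21/8 = 0.2763.
Mean within-BD = 3.70/6 = 0.6167; mean within-SD = 0.68/1 = 0.6800.
Geometric mean = √(0.6167 × 0.6800) = 0.6476.
HTMT = 0.2763 / 0.6476 = 0.427.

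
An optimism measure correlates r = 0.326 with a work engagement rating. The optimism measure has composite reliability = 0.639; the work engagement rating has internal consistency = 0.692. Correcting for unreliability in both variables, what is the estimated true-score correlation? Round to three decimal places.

r_true = r_obs / √(r_xx · r_yy) = 0.326 / √(0.639 × 0.692) = 0.326 / √0.442188 = 0.326 / 0.6650 ≈ 0.490.

0.490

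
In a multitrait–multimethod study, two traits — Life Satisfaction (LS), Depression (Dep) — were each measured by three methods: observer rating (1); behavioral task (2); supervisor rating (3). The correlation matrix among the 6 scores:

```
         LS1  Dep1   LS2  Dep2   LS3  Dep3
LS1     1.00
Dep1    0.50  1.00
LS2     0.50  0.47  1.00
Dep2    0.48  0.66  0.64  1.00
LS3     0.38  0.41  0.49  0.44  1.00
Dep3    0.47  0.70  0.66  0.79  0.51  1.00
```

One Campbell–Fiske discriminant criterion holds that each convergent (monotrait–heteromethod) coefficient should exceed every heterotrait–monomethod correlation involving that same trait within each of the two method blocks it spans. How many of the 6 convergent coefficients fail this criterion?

Convergent coefficients and their comparison sets:
LS (methods 1·2): 0.50 vs {0.50, 0.64} → fail.
LS (methods 1·3): 0.38 vs {0.50, 0.51} → fail.
LS (methods 2·3): 0.49 vs {0.64, 0.51} → fail.
Dep (methods 1·2): 0.66 vs {0.50, 0.64} → pass.
Dep (methods 1·3): 0.70 vs {0.50, 0.51} → pass.
Dep (methods 2·3): 0.79 vs {0.64, 0.51} → pass.
3 of 6 fail.

3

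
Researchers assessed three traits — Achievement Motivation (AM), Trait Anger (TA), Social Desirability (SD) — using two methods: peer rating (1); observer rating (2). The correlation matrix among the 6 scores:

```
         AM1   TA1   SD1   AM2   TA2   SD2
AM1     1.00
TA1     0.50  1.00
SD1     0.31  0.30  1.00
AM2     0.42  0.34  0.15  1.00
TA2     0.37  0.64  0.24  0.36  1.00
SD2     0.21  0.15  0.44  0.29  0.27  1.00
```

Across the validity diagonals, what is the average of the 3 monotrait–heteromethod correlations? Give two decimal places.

0.50

Convergent values: 0.42, 0.64, 0.44; mean = 1.50/3 = 0.50.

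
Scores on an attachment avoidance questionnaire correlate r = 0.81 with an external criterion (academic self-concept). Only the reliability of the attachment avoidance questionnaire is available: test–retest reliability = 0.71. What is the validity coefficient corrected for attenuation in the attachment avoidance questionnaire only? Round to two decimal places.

0.96

Single correction: r_c = r_obs / √r_xx = 0.81 / √0.71 = 0.81 / 0.8426 ≈ 0.96.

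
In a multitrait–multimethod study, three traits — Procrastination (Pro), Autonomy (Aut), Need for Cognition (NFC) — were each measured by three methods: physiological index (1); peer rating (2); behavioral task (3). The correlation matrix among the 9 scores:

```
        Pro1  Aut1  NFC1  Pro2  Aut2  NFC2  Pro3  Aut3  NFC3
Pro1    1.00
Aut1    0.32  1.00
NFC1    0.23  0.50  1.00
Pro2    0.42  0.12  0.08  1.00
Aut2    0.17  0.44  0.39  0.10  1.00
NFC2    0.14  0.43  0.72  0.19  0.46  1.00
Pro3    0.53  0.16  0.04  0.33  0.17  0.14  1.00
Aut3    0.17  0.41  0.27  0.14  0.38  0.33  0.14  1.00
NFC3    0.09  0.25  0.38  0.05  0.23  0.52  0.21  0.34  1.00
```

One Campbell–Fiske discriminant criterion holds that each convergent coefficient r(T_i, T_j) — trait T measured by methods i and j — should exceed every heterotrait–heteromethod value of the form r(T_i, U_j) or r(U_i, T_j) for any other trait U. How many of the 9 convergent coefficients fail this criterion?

0

Convergent coefficients and their comparison sets:
Pro (methods 1·2): 0.42 vs {0.17, 0.12, 0.14, 0.08} → pass.
Pro (methods 1·3): 0.53 vs {0.17, 0.16, 0.09, 0.04} → pass.
Pro (methods 2·3): 0.33 vs {0.14, 0.17, 0.05, 0.14} → pass.
Aut (methods 1·2): 0.44 vs {0.12, 0.17, 0.43, 0.39} → pass.
Aut (methods 1·3): 0.41 vs {0.16, 0.17, 0.25, 0.27} → pass.
Aut (methods 2·3): 0.38 vs {0.17, 0.14, 0.23, 0.33} → pass.
NFC (methods 1·2): 0.72 vs {0.08, 0.14, 0.39, 0.43} → pass.
NFC (methods 1·3): 0.38 vs {0.04, 0.09, 0.27, 0.25} → pass.
NFC (methods 2·3): 0.52 vs {0.14, 0.05, 0.33, 0.23} → pass.
0 of 9 fail.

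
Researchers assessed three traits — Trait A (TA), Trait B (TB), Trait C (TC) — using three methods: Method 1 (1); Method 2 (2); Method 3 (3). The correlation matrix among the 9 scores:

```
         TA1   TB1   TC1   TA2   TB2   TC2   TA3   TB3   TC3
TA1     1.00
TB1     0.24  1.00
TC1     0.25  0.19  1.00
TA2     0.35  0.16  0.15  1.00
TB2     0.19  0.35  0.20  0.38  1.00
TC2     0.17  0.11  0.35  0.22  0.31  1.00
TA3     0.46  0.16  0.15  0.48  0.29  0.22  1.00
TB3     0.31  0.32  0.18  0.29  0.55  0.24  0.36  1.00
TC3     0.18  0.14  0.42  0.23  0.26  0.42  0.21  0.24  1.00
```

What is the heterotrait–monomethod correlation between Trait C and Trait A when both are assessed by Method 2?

0.22

Different traits, same method: r(TC2, TA2) = 0.22.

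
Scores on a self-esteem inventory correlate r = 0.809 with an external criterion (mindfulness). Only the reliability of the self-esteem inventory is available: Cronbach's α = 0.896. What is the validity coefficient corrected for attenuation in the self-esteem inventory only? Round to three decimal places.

Single correction: r_c = r_obs / √r_xx = 0.809 / √0.896 = 0.809 / 0.9466 ≈ 0.855.

0.855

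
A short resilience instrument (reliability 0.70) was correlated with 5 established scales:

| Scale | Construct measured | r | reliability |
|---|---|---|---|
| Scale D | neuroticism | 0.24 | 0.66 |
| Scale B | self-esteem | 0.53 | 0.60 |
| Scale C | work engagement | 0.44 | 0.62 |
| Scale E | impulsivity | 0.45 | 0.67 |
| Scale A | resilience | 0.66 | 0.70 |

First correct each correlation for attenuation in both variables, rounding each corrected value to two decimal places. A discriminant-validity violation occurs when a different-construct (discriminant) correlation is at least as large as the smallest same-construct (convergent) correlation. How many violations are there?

Disattenuated r (r / √(r_scale · r_new)):
  Scale D (disc): 0.24 / √(0.66·0.70) = 0.35
  Scale B (disc): 0.53 / √(0.60·0.70) = 0.82
  Scale C (disc): 0.44 / √(0.62·0.70) = 0.67
  Scale E (disc): 0.45 / √(0.67·0.70) = 0.66
  Scale A (conv): 0.66 / √(0.70·0.70) = 0.94
Smallest convergent = 0.94. Discriminant values: 0.35, 0.82, 0.67, 0.66; count ≥ 0.94 → 0.

0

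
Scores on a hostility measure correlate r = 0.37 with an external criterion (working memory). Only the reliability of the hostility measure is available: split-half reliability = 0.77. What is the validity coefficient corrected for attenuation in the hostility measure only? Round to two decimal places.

Single correction: r_c = r_obs / √r_xx = 0.37 / √0.77 = 0.37 / 0.8775 ≈ 0.42.

0.42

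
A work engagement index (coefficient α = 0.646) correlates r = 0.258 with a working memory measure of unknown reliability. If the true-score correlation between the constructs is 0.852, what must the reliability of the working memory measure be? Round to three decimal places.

r_true = r_obs / √(r_xx · r_yy) ⇒ 0.852 = 0.258 / √(0.646 · r_yy).
√(0.646 · r_yy) = 0.258 / 0.852 = 0.3028; 0.646 · r_yy = 0.0917; r_yy = 0.0917 / 0.646 ≈ 0.142.

0.142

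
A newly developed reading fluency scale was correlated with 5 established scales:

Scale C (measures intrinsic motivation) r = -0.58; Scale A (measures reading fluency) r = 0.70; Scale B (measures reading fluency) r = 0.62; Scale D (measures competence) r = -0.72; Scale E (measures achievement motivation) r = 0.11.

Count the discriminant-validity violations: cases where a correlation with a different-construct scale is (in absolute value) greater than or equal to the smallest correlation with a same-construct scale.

1

Convergent (same construct = reading fluency): Scale A, Scale B.
Smallest convergent = 0.62. Discriminant |r|: 0.58, 0.72, 0.11; count ≥ 0.62 → 1.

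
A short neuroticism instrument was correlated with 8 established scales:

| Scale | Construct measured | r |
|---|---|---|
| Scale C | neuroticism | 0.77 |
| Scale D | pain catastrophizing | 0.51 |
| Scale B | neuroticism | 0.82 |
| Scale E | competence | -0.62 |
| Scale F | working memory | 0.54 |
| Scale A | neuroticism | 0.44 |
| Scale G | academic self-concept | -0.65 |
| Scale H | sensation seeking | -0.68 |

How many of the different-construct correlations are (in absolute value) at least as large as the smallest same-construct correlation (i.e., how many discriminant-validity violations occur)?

Convergent (same construct = neuroticism): Scale C, Scale B, Scale A.
Smallest convergent = 0.44. Discriminant |r|: 0.51, 0.62, 0.54, 0.65, 0.68; count ≥ 0.44 → 5.

5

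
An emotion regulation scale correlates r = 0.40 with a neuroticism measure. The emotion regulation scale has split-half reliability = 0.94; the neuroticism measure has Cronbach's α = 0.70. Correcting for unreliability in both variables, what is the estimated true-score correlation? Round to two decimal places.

0.49

r_true = r_obs / √(r_xx · r_yy) = 0.40 / √(0.94 × 0.70) = 0.40 / √0.6580 = 0.40 / 0.8112 ≈ 0.49.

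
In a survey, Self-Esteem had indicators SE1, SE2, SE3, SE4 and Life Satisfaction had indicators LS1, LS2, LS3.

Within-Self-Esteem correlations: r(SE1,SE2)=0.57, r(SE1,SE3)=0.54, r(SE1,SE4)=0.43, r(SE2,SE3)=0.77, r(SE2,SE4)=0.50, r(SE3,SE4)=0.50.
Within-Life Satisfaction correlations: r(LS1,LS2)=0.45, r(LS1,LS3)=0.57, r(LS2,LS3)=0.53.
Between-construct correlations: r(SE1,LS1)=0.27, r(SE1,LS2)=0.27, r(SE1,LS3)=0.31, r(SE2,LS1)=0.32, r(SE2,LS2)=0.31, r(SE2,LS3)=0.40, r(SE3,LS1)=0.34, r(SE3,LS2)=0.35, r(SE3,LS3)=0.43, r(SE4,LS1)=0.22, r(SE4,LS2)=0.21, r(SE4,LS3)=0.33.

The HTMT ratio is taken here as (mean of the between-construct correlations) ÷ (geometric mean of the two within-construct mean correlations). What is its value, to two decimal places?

0.59

Mean heterotrait r = 3.76/12 = 0.3133.
Mean within-SE = 3.31/6 = 0.5517; mean within-LS = 1.55/3 = 0.5167.
Geometric mean = √(0.5517 × 0.5167) = 0.5339.
HTMT = 0.3133 / 0.5339 = 0.59.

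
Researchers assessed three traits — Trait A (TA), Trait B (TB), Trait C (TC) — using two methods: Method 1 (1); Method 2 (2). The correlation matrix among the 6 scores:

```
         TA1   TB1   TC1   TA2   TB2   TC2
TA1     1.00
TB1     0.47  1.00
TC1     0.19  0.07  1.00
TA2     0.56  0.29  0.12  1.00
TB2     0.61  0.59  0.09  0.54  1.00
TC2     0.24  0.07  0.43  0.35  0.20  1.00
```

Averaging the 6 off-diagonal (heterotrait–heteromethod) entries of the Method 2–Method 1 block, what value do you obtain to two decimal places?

HTHM values (method 2 × method 1): 0.29, 0.12, 0.61, 0.09, 0.24, 0.07; mean = 1.42/6 = 0.24.

0.24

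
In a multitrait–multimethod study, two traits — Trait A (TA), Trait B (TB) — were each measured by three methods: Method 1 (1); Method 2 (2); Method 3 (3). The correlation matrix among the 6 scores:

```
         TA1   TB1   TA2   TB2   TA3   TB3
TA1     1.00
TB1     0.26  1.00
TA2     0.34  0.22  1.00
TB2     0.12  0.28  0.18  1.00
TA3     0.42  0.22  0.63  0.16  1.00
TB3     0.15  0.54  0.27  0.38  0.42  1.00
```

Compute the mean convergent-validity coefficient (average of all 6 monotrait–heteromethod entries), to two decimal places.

0.43

Convergent values: 0.34, 0.42, 0.63, 0.28, 0.54, 0.38; mean = 2.59/6 = 0.43.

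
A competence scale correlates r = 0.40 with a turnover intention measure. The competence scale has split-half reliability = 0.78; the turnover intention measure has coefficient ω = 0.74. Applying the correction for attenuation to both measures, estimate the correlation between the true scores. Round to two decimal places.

0.53

r_true = r_obs / √(r_xx · r_yy) = 0.40 / √(0.78 × 0.74) = 0.40 / √0.5772 = 0.40 / 0.7597 ≈ 0.53.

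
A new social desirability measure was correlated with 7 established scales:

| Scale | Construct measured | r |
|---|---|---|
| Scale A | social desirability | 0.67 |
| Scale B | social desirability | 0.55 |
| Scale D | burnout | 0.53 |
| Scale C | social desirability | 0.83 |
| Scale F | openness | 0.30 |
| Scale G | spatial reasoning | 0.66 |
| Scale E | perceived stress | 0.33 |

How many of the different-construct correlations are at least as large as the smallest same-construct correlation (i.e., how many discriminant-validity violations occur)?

1

Convergent (same construct = social desirability): Scale A, Scale B, Scale C.
Smallest convergent = 0.55. Discriminant values: 0.53, 0.30, 0.66, 0.33; count ≥ 0.55 → 1.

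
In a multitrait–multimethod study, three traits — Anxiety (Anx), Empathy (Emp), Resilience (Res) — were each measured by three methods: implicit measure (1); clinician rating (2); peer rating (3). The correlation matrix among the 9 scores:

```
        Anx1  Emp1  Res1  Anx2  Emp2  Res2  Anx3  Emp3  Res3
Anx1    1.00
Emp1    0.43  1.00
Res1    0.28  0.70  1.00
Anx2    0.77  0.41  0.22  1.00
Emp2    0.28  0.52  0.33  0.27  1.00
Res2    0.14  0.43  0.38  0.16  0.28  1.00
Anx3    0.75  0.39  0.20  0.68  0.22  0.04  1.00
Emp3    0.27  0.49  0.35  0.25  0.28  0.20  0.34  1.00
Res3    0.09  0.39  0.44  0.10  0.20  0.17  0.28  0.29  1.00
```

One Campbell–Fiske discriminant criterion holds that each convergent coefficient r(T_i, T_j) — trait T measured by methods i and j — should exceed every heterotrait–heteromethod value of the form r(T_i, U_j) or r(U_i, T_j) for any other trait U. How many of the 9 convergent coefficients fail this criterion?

2

Checking each validity diagonal entry against its comparison values:
Anx (methods 1·2): 0.77 vs {0.28, 0.41, 0.14, 0.22} → pass.
Anx (methods 1·3): 0.75 vs {0.27, 0.39, 0.09, 0.20} → pass.
Anx (methods 2·3): 0.68 vs {0.25, 0.22, 0.10, 0.04} → pass.
Emp (methods 1·2): 0.52 vs {0.41, 0.28, 0.43, 0.33} → pass.
Emp (methods 1·3): 0.49 vs {0.39, 0.27, 0.39, 0.35} → pass.
Emp (methods 2·3): 0.28 vs {0.22, 0.25, 0.20, 0.20} → pass.
Res (methods 1·2): 0.38 vs {0.22, 0.14, 0.33, 0.43} → fail.
Res (methods 1·3): 0.44 vs {0.20, 0.09, 0.35, 0.39} → pass.
Res (methods 2·3): 0.17 vs {0.04, 0.10, 0.20, 0.20} → fail.
2 of 9 fail.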